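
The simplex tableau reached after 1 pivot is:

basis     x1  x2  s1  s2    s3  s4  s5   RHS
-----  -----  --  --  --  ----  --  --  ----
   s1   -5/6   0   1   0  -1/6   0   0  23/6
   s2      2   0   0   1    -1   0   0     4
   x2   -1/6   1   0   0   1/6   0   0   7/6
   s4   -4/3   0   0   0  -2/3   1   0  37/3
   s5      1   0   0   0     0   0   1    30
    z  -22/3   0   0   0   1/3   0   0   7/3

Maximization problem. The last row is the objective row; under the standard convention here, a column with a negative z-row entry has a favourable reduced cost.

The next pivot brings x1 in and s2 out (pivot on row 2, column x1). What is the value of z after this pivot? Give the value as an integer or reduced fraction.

17

Minimum ratio for x1: 4/2 = 2.
z changes by −(z-row coeff of x1)·ratio = −(-22/3)·2 = 44/3.
New z = 7/3 + (44/3) = 17.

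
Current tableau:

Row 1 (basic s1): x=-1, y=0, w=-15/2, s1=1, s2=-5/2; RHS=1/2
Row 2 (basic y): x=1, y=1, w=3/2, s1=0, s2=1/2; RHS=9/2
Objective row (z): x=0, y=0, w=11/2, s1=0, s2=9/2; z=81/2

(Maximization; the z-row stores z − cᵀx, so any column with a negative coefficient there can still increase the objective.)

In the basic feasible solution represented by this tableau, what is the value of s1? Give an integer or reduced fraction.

1/2

s1 is basic (row 1); its value is the RHS of that row: 1/2.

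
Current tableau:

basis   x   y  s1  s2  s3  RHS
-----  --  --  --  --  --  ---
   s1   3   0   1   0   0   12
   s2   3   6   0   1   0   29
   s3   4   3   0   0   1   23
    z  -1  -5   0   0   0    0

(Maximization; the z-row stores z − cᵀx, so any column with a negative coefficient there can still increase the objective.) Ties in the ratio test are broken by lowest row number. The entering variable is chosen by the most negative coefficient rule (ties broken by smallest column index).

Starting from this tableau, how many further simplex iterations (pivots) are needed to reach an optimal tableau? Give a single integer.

1

pivot: y in, s2 out → z = 145/6
No improving column remains; optimal.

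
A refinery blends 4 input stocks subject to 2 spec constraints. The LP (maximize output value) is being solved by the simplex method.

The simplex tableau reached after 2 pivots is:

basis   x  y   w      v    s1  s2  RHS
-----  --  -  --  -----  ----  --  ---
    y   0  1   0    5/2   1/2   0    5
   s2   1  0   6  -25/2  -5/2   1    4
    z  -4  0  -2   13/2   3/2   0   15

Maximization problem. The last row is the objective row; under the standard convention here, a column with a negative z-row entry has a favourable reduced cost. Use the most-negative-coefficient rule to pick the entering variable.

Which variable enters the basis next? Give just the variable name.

Objective-row coefficients: x: -4, y: 0, w: -2, v: 13/2, s1: 3/2, s2: 0.
The most negative is -4 in column x, so x enters.

x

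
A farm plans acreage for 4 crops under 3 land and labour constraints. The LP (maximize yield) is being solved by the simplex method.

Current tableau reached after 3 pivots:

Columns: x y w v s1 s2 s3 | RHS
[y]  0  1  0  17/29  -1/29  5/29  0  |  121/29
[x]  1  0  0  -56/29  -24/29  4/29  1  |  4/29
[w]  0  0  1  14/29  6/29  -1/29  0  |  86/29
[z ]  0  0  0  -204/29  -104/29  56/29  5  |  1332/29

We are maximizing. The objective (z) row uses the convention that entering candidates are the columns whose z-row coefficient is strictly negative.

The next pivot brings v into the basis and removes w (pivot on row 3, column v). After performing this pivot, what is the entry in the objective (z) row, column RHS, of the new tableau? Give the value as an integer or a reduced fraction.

Pivot element is row 3, column v: 14/29.
Normalize row 3: new (row 3, RHS) = (86/29)/(14/29) = 43/7.
z-row ← z-row − (-204/29)·(new row 3): 1332/29 − (-204/29)·(43/7) = 624/7.

624/7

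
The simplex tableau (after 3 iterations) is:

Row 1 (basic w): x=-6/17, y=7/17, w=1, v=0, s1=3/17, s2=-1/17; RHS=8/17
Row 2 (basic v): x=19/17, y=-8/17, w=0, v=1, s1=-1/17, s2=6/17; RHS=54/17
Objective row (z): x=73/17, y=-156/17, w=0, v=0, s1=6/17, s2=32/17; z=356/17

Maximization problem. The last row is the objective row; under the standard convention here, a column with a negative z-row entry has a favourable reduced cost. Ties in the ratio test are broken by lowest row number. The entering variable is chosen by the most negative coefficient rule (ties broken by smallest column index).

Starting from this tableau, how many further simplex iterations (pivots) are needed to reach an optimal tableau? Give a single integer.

pivot: y in, w out → z = 220/7
pivot: x in, v out → z = 50
No improving column remains; optimal.

2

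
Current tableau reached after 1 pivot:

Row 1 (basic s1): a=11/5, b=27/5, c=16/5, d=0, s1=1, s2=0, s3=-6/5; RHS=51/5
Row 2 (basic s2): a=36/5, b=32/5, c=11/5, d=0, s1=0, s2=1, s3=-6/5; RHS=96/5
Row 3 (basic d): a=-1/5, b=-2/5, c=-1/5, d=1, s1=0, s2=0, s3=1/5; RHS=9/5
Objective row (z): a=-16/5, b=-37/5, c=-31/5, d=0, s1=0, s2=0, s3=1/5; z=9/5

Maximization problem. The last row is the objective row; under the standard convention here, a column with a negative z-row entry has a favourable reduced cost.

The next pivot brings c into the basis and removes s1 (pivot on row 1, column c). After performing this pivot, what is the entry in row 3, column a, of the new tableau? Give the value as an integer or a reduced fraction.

-1/16

Pivot element is row 1, column c: 16/5.
Normalize row 1: new (row 1, a) = (11/5)/(16/5) = 11/16.
row 3 ← row 3 − (-1/5)·(new row 1): -1/5 − (-1/5)·(11/16) = -1/16.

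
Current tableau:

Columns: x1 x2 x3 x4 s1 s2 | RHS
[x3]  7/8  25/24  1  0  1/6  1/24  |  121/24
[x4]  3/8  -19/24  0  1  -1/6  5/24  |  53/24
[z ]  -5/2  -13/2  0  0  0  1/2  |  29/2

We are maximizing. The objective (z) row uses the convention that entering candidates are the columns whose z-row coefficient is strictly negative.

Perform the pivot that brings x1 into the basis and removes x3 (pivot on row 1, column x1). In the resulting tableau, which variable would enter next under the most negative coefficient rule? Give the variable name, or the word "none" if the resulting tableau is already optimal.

Pivot element 7/8. New z-row = old z-row − (-5/2)·(row 1/(7/8)).
Updated z-row coefficients: x1: 0, x2: -74/21, x3: 20/7, x4: 0, s1: 10/21, s2: 13/21.
The most negative is -74/21 in column x2, so x2 would enter next.

x2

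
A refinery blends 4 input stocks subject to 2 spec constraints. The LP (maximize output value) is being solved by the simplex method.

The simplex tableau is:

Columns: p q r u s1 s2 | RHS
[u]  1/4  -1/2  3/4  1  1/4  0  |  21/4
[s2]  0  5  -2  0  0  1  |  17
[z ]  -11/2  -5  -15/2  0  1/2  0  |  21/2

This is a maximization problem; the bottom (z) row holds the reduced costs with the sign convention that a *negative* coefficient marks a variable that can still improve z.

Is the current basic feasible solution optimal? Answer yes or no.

no

Column p has objective-row coefficient -11/2, which is negative; an improving pivot exists, so not yet optimal.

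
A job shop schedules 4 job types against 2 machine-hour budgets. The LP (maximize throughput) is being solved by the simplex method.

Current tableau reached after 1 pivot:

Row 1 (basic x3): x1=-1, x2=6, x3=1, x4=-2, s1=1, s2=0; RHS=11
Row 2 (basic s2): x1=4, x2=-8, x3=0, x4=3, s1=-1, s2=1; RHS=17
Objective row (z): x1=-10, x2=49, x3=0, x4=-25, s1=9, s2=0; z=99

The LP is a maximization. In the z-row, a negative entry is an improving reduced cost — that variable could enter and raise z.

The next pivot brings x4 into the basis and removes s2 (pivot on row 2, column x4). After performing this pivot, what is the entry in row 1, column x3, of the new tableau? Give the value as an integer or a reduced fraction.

Pivot element is row 2, column x4: 3.
Normalize row 2: new (row 2, x3) = 0/3 = 0.
row 1 ← row 1 − (-2)·(new row 2): 1 − (-2)·0 = 1.

1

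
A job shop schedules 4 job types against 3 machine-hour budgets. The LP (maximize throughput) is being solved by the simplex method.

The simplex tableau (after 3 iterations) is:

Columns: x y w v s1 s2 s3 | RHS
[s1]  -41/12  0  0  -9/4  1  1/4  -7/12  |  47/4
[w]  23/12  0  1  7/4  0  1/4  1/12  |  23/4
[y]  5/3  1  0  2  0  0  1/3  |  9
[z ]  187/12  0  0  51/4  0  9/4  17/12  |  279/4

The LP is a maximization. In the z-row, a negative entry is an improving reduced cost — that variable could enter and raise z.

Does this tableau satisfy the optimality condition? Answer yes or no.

yes

No objective-row coefficient is strictly negative, so no entering variable exists; the tableau is optimal.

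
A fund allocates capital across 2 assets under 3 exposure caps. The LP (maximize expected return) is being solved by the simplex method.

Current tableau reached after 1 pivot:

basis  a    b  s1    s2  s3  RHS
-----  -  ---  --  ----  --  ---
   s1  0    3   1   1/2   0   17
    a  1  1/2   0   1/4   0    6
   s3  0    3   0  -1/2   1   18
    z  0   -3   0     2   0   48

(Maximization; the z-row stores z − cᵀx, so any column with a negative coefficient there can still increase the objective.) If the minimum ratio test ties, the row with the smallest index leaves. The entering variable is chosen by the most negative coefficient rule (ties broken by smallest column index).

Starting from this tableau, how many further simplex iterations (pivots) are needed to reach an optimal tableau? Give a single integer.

pivot: b in, s1 out → z = 65
No improving column remains; optimal.

1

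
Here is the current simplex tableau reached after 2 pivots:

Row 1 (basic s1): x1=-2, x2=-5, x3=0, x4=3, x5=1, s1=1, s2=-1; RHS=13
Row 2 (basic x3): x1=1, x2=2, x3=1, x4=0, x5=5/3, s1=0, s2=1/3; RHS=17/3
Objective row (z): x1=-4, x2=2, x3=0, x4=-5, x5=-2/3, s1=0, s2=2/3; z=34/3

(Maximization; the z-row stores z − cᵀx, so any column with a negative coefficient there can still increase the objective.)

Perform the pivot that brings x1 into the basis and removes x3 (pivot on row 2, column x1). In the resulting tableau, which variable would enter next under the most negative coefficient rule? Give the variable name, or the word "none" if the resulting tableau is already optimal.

Pivot element 1. New z-row = old z-row − (-4)·(row 2/1).
Updated z-row coefficients: x1: 0, x2: 10, x3: 4, x4: -5, x5: 6, s1: 0, s2: 2.
The most negative is -5 in column x4, so x4 would enter next.

x4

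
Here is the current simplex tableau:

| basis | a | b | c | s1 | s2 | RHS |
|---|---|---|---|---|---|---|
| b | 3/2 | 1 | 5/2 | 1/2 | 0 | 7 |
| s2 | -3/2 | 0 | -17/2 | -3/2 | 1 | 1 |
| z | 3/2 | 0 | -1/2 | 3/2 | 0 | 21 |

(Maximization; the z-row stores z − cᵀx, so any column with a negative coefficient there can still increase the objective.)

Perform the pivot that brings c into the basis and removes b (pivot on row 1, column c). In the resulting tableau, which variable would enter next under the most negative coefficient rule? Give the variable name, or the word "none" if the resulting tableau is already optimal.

none

Pivot element 5/2. New z-row = old z-row − (-1/2)·(row 1/(5/2)).
Updated z-row coefficients: a: 9/5, b: 1/5, c: 0, s1: 8/5, s2: 0.
No coefficient is strictly negative; the tableau after this pivot is optimal.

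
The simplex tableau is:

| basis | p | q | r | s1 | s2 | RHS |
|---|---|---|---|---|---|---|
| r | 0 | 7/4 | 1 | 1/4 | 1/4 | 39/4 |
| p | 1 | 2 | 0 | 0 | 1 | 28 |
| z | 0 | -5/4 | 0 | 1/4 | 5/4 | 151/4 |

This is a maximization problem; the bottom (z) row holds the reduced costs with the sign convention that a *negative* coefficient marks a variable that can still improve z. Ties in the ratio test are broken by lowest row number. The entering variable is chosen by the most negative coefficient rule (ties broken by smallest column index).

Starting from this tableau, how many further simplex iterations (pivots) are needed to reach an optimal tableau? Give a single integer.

pivot: q in, r out → z = 313/7
No improving column remains; optimal.

1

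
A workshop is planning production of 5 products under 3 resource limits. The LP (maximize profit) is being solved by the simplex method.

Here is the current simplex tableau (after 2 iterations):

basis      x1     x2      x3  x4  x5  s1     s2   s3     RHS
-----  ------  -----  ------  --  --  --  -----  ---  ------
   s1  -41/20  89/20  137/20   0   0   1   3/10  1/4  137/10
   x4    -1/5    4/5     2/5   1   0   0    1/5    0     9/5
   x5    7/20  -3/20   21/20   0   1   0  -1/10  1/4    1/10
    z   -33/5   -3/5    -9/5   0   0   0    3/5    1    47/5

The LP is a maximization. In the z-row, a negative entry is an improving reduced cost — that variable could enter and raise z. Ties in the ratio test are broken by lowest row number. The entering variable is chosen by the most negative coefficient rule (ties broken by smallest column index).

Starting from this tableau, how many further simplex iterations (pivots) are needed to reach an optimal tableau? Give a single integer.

3

pivot: x1 in, x5 out → z = 79/7
pivot: x2 in, x4 out → z = 101/5
pivot: s2 in, x2 out → z = 28
No improving column remains; optimal.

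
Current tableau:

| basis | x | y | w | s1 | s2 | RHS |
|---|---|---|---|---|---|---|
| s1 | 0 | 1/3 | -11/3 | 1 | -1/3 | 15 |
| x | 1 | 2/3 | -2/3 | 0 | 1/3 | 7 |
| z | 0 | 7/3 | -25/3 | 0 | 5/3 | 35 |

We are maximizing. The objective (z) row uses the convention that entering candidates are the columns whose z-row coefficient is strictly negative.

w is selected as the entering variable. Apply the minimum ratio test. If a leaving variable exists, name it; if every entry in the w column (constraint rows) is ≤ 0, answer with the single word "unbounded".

w-column entries: row 1: -11/3, row 2: -2/3. All ≤ 0, so w can increase without bound; the LP is unbounded in this direction.

unbounded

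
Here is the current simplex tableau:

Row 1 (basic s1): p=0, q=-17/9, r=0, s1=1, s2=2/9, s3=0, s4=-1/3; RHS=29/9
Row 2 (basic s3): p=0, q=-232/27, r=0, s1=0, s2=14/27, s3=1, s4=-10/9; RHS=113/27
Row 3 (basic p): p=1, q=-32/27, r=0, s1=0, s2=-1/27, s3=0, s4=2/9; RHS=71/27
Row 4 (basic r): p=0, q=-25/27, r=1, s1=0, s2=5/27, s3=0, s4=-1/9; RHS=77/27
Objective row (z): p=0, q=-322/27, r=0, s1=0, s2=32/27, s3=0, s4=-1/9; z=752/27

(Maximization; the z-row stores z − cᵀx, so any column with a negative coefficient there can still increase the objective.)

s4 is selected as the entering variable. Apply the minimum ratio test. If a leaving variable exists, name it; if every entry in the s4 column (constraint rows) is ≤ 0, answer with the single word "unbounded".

p

Ratios: row 1 (s1): entry -1/3 ≤ 0, skip; row 2 (s3): entry -10/9 ≤ 0, skip; row 3 (p): (71/27)/(2/9) = 71/6; row 4 (r): entry -1/9 ≤ 0, skip.
Minimum ratio is in the p row, so p leaves.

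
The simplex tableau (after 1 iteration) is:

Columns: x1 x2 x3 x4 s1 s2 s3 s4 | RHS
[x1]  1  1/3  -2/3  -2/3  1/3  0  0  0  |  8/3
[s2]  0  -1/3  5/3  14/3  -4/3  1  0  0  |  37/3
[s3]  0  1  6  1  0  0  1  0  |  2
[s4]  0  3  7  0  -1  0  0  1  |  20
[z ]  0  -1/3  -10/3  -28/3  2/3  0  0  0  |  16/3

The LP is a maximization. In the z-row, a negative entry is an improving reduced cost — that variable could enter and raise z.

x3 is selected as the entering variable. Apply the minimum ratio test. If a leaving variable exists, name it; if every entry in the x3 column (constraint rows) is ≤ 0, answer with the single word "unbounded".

s3

Ratios: row 1 (x1): entry -2/3 ≤ 0, skip; row 2 (s2): (37/3)/(5/3) = 37/5; row 3 (s3): 2/6 = 1/3; row 4 (s4): 20/7 = 20/7.
Minimum ratio is in the s3 row, so s3 leaves.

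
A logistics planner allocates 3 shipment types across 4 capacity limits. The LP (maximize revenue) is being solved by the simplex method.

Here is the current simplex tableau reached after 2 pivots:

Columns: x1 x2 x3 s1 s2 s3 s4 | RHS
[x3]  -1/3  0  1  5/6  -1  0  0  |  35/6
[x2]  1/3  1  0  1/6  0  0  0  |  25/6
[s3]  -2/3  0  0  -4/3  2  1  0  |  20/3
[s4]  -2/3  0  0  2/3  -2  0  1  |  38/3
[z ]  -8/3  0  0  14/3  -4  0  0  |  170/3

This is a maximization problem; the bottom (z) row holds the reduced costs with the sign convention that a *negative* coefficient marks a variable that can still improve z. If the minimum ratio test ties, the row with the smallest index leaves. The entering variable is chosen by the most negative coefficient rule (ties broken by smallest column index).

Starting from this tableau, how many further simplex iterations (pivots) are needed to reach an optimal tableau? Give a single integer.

2

pivot: s2 in, s3 out → z = 70
pivot: x1 in, x2 out → z = 120
No improving column remains; optimal.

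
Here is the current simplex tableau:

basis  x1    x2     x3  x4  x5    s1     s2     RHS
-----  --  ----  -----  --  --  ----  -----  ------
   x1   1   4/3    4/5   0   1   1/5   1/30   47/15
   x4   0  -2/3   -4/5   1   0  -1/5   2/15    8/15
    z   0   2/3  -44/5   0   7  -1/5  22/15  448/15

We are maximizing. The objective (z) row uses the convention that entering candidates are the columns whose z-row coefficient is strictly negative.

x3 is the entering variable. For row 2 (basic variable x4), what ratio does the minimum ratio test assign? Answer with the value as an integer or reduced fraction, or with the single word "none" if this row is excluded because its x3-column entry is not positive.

The x3 entry in row 2 is -4/5 ≤ 0, so this row gives no ratio.

none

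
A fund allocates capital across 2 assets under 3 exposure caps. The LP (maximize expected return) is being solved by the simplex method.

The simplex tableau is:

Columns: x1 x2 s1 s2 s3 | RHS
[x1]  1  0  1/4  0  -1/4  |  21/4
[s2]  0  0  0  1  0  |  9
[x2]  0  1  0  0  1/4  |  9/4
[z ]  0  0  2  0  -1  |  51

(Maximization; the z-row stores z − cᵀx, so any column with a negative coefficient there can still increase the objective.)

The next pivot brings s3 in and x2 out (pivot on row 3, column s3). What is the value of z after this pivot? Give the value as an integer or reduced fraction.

Minimum ratio for s3: (9/4)/(1/4) = 9.
z changes by −(z-row coeff of s3)·ratio = −(-1)·9 = 9.
New z = 51 + 9 = 60.

60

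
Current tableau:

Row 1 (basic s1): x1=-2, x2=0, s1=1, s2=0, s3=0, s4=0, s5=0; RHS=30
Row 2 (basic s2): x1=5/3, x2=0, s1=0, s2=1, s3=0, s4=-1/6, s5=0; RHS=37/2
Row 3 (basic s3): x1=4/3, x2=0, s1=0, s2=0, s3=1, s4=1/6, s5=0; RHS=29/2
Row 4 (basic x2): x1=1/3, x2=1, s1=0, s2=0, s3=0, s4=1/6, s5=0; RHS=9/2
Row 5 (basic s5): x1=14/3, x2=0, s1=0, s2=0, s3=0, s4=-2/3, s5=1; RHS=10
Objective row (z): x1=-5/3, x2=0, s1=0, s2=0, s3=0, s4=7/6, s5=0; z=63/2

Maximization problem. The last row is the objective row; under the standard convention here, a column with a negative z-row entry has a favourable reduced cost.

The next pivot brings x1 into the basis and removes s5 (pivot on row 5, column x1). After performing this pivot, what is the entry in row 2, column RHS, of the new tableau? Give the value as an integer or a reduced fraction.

209/14

Pivot element is row 5, column x1: 14/3.
Normalize row 5: new (row 5, RHS) = 10/(14/3) = 15/7.
row 2 ← row 2 − (5/3)·(new row 5): 37/2 − (5/3)·(15/7) = 209/14.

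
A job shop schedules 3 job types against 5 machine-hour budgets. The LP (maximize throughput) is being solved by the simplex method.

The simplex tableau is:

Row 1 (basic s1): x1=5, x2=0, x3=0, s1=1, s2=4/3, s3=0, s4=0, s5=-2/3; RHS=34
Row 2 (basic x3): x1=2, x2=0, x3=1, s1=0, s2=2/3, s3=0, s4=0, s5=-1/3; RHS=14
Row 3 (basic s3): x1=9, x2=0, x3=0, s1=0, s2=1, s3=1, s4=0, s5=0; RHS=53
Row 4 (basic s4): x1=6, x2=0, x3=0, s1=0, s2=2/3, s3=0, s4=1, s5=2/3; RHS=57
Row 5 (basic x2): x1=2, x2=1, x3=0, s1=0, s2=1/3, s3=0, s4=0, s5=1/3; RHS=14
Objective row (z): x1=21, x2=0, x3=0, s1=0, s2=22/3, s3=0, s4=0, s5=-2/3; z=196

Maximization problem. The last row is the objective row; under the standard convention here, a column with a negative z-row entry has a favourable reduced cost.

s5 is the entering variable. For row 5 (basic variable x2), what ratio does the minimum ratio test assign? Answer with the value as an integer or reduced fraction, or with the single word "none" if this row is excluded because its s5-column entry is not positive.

Ratio = RHS / (s5 entry) = 14 / (1/3) = 42.

42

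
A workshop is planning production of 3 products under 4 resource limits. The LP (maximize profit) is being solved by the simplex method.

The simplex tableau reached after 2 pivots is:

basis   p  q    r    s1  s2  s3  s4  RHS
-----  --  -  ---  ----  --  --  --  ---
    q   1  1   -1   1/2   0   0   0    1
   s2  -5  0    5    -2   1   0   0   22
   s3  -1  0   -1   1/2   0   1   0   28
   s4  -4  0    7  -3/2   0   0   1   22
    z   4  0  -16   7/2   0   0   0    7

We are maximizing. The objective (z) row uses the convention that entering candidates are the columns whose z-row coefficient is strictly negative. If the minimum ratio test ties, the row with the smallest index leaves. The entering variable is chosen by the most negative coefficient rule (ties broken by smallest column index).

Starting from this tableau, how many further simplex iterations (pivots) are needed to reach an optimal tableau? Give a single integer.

2

pivot: r in, s4 out → z = 401/7
pivot: p in, q out → z = 107
No improving column remains; optimal.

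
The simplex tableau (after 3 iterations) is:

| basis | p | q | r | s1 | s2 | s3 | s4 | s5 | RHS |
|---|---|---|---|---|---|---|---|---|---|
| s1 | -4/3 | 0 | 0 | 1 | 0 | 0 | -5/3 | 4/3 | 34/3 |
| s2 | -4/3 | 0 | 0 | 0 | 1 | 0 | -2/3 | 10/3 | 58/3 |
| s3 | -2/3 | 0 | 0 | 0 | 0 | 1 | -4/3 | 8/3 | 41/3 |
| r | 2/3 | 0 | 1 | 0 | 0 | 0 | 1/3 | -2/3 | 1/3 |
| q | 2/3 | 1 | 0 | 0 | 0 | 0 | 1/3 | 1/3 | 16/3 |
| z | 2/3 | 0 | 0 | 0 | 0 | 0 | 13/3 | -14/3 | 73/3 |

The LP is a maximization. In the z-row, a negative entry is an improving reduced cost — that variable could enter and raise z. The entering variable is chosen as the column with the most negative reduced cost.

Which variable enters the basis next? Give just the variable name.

Objective-row coefficients: p: 2/3, q: 0, r: 0, s1: 0, s2: 0, s3: 0, s4: 13/3, s5: -14/3.
The most negative is -14/3 in column s5, so s5 enters.

s5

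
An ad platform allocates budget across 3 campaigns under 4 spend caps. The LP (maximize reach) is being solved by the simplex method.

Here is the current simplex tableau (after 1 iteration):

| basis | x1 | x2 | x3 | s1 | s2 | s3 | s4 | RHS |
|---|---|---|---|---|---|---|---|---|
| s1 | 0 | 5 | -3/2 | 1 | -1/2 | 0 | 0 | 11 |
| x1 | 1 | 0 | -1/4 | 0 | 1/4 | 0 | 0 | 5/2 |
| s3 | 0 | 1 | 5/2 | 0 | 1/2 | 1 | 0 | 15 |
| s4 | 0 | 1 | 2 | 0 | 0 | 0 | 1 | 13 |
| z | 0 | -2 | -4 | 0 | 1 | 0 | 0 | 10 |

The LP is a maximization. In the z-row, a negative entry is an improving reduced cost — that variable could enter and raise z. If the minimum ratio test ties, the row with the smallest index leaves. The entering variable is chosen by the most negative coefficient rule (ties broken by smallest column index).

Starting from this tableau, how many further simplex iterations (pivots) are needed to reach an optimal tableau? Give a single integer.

pivot: x3 in, s3 out → z = 34
pivot: x2 in, s1 out → z = 248/7
No improving column remains; optimal.

2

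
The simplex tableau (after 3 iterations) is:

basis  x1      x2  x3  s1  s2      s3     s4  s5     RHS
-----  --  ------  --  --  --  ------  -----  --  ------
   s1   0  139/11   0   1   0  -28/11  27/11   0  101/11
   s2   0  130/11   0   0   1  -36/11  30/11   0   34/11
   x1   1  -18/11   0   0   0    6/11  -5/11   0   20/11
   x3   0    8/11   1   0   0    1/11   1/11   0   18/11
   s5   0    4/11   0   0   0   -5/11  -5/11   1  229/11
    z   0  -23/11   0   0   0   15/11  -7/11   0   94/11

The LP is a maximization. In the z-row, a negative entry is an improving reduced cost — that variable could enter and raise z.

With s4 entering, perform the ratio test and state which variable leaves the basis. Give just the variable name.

Ratios: row 1 (s1): (101/11)/(27/11) = 101/27; row 2 (s2): (34/11)/(30/11) = 17/15; row 3 (x1): entry -5/11 ≤ 0, skip; row 4 (x3): (18/11)/(1/11) = 18; row 5 (s5): entry -5/11 ≤ 0, skip.
Minimum ratio 17/15 is in the s2 row, so s2 leaves.

s2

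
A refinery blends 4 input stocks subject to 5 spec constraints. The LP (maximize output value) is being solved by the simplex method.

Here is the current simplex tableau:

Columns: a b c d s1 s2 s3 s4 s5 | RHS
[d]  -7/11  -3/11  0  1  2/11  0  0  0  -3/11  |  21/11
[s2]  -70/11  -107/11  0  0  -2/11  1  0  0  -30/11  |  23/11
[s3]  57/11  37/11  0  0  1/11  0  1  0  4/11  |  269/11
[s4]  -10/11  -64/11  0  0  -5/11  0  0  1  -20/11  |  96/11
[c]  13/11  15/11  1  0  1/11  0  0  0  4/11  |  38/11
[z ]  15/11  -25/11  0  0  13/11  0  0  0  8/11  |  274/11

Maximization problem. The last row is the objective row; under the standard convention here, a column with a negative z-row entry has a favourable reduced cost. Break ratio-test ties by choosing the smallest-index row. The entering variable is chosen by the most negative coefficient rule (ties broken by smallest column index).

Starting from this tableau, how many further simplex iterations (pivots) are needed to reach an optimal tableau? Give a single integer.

pivot: b in, c out → z = 92/3
No improving column remains; optimal.

1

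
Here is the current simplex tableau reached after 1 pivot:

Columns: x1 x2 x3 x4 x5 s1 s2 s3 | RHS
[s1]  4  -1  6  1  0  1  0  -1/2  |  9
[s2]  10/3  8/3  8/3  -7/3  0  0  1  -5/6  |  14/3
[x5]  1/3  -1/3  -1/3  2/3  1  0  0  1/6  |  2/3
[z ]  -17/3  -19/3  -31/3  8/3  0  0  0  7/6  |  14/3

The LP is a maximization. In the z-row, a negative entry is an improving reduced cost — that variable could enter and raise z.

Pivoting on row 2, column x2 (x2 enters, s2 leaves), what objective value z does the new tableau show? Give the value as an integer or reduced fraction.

Minimum ratio for x2: (14/3)/(8/3) = 7/4.
z changes by −(z-row coeff of x2)·ratio = −(-19/3)·(7/4) = 133/12.
New z = 14/3 + (133/12) = 63/4.

63/4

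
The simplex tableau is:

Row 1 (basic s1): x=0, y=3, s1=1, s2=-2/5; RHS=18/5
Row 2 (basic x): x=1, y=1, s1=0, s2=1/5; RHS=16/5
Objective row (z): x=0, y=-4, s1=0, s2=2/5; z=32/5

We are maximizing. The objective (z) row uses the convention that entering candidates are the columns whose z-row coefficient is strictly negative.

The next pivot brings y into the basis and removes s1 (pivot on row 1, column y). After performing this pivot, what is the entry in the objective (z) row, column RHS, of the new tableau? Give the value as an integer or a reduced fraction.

Pivot element is row 1, column y: 3.
Normalize row 1: new (row 1, RHS) = (18/5)/3 = 6/5.
z-row ← z-row − (-4)·(new row 1): 32/5 − (-4)·(6/5) = 56/5.

56/5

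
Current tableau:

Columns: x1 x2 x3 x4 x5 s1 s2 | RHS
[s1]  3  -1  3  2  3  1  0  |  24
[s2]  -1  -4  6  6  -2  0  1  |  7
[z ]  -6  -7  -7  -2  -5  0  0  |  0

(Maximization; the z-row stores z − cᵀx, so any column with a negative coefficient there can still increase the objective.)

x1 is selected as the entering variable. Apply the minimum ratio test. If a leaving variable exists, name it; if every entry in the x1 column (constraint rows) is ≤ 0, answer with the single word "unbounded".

Ratios: row 1 (s1): 24/3 = 8; row 2 (s2): entry -1 ≤ 0, skip.
Minimum ratio is in the s1 row, so s1 leaves.

s1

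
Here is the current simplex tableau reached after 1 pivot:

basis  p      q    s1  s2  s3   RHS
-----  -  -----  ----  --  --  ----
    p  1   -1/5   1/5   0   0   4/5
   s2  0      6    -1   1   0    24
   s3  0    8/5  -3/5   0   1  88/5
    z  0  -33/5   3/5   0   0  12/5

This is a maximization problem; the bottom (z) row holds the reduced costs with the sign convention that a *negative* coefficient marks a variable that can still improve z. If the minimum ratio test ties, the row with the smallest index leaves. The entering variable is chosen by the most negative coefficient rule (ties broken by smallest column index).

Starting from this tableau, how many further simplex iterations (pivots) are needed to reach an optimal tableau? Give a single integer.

2

pivot: q in, s2 out → z = 144/5
pivot: s1 in, p out → z = 168/5
No improving column remains; optimal.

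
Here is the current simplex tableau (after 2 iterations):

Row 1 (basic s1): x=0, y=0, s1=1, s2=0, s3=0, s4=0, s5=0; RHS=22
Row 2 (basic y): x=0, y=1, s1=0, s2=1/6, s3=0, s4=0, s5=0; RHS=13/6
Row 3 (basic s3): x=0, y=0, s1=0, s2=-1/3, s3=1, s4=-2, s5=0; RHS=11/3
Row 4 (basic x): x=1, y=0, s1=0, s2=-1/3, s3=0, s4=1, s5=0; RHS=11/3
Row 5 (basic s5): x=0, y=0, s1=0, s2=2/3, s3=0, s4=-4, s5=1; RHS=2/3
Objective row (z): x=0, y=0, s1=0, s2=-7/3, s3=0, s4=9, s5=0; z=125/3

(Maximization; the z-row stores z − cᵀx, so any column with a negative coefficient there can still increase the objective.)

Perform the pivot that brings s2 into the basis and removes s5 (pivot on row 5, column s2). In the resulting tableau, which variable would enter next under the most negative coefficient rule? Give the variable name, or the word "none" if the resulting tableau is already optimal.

s4

Pivot element 2/3. New z-row = old z-row − (-7/3)·(row 5/(2/3)).
Updated z-row coefficients: x: 0, y: 0, s1: 0, s2: 0, s3: 0, s4: -5, s5: 7/2.
The most negative is -5 in column s4, so s4 would enter next.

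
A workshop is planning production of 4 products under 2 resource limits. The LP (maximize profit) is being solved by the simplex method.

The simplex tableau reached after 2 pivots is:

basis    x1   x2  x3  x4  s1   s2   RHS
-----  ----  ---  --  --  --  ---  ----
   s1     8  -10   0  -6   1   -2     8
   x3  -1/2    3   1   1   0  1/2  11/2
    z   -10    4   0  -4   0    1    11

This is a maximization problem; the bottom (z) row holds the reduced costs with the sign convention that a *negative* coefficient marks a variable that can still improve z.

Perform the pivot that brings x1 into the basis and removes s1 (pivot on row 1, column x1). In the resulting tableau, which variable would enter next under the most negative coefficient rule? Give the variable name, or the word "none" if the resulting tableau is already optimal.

x4

Pivot element 8. New z-row = old z-row − (-10)·(row 1/8).
Updated z-row coefficients: x1: 0, x2: -17/2, x3: 0, x4: -23/2, s1: 5/4, s2: -3/2.
The most negative is -23/2 in column x4, so x4 would enter next.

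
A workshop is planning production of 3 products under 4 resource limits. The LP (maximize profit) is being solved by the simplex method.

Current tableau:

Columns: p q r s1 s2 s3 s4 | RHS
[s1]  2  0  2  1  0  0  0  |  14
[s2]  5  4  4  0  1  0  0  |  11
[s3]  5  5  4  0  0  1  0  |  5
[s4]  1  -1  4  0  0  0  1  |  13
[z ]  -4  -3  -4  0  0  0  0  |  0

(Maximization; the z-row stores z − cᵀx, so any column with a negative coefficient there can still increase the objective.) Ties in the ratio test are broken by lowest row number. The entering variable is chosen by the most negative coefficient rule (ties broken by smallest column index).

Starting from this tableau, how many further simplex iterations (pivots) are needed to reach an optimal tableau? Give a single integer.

2

pivot: p in, s3 out → z = 4
pivot: r in, p out → z = 5
No improving column remains; optimal.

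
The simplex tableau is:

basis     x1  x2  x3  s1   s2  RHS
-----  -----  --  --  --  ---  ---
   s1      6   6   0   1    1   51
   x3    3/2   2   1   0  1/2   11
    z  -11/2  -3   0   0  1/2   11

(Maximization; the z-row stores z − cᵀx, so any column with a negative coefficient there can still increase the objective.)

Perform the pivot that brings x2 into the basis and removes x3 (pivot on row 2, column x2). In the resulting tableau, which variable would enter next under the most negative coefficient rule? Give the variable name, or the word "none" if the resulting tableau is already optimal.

x1

Pivot element 2. New z-row = old z-row − (-3)·(row 2/2).
Updated z-row coefficients: x1: -13/4, x2: 0, x3: 3/2, s1: 0, s2: 5/4.
The most negative is -13/4 in column x1, so x1 would enter next.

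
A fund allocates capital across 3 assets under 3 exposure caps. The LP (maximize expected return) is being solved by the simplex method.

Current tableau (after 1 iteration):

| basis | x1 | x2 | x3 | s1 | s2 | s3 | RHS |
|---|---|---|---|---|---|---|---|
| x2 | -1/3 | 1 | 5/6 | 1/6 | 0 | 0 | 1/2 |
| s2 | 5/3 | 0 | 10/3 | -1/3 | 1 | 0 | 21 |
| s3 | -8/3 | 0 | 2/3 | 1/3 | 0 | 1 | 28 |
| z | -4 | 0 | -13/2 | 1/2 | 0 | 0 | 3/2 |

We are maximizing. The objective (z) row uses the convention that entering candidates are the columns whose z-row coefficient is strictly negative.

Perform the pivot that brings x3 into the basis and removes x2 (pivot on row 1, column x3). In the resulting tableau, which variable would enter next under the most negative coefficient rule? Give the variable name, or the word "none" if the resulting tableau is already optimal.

Pivot element 5/6. New z-row = old z-row − (-13/2)·(row 1/(5/6)).
Updated z-row coefficients: x1: -33/5, x2: 39/5, x3: 0, s1: 9/5, s2: 0, s3: 0.
The most negative is -33/5 in column x1, so x1 would enter next.

x1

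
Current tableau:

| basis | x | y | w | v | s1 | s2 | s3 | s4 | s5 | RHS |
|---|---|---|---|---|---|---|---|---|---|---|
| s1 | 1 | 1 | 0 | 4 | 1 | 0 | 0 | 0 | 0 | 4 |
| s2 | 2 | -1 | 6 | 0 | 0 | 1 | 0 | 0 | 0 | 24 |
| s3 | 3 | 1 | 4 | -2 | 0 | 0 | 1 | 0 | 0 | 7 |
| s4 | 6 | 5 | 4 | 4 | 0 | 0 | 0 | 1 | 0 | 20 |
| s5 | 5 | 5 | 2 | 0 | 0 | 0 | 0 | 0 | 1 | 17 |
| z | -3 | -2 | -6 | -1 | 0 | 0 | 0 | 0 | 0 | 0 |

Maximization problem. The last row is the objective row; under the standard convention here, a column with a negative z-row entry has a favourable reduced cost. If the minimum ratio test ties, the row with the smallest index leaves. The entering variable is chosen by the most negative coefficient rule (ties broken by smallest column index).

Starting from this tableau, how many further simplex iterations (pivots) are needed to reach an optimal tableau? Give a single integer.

pivot: w in, s3 out → z = 21/2
pivot: v in, s1 out → z = 29/2
No improving column remains; optimal.

2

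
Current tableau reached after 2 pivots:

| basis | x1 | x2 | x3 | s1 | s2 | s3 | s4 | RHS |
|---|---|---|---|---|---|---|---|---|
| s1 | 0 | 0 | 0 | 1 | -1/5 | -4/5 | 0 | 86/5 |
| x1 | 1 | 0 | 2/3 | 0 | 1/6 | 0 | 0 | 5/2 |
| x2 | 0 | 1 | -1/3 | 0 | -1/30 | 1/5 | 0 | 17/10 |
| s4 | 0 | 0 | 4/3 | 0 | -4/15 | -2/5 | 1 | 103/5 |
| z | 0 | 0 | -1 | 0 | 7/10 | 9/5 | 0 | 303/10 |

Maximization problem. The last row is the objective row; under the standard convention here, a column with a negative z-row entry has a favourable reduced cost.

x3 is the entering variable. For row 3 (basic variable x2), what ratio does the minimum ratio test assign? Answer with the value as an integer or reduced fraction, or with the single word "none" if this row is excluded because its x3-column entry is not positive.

The x3 entry in row 3 is -1/3 ≤ 0, so this row gives no ratio.

none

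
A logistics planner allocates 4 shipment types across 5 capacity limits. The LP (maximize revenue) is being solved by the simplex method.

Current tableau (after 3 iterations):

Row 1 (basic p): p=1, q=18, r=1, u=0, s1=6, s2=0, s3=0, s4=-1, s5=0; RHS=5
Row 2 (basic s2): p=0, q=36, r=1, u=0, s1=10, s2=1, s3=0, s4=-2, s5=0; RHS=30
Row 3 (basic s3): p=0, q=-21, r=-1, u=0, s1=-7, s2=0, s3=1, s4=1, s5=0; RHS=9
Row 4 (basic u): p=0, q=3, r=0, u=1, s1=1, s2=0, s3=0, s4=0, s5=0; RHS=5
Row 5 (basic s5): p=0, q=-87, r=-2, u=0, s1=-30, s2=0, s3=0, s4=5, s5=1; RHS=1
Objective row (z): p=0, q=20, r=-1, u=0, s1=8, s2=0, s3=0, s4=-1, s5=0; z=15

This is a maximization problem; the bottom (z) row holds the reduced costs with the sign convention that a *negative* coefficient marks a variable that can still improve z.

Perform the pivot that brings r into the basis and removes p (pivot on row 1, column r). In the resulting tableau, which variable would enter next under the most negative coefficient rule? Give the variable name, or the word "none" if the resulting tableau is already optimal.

s4

Pivot element 1. New z-row = old z-row − (-1)·(row 1/1).
Updated z-row coefficients: p: 1, q: 38, r: 0, u: 0, s1: 14, s2: 0, s3: 0, s4: -2, s5: 0.
The most negative is -2 in column s4, so s4 would enter next.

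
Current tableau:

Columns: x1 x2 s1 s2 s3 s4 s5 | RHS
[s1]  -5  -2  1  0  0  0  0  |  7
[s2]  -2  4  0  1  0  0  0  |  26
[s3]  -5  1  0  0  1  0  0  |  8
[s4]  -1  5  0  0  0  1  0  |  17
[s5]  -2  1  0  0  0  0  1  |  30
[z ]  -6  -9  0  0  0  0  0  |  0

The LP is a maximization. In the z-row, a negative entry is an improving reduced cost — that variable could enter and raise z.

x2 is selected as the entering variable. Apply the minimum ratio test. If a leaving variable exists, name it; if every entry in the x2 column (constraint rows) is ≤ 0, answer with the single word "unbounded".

Ratios: row 1 (s1): entry -2 ≤ 0, skip; row 2 (s2): 26/4 = 13/2; row 3 (s3): 8/1 = 8; row 4 (s4): 17/5 = 17/5; row 5 (s5): 30/1 = 30.
Minimum ratio is in the s4 row, so s4 leaves.

s4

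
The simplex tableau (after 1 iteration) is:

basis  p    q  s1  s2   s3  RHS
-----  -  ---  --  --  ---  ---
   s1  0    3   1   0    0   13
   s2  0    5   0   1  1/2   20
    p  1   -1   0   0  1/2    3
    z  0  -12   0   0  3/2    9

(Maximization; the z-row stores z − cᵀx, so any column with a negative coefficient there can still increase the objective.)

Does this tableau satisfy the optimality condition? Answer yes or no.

Column q has objective-row coefficient -12, which is negative; an improving pivot exists, so not yet optimal.

no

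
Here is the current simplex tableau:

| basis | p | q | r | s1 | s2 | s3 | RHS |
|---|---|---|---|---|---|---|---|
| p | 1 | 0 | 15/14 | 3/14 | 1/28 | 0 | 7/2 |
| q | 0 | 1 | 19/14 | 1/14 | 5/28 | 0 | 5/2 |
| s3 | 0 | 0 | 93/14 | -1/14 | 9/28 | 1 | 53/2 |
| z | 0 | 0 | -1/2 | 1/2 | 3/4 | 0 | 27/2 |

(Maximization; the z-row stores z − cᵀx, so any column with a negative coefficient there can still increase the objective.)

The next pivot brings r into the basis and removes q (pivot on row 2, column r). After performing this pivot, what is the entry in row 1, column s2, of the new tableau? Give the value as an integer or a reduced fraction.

-2/19

Pivot element is row 2, column r: 19/14.
Normalize row 2: new (row 2, s2) = (5/28)/(19/14) = 5/38.
row 1 ← row 1 − (15/14)·(new row 2): 1/28 − (15/14)·(5/38) = -2/19.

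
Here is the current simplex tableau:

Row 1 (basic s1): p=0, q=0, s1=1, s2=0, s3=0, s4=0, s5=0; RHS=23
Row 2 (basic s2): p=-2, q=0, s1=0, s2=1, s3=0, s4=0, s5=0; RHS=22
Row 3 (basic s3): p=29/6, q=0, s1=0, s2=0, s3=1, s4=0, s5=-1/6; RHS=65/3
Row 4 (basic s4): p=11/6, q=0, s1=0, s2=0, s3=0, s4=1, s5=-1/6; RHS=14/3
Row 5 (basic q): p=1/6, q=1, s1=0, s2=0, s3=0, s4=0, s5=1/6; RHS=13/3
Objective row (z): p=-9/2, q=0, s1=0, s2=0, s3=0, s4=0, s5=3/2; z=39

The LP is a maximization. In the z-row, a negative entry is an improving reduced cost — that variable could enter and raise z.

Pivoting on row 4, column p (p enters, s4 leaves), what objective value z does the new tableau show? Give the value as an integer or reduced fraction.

555/11

Minimum ratio for p: (14/3)/(11/6) = 28/11.
z changes by −(z-row coeff of p)·ratio = −(-9/2)·(28/11) = 126/11.
New z = 39 + (126/11) = 555/11.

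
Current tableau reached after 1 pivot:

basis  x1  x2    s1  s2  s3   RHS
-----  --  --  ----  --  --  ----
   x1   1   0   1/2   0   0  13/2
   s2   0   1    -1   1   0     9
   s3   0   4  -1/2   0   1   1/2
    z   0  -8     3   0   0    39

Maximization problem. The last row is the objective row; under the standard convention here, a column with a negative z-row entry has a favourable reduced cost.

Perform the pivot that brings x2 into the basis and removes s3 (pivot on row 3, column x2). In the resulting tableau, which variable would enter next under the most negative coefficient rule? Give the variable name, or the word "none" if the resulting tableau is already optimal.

Pivot element 4. New z-row = old z-row − (-8)·(row 3/4).
Updated z-row coefficients: x1: 0, x2: 0, s1: 2, s2: 0, s3: 2.
No coefficient is strictly negative; the tableau after this pivot is optimal.

none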